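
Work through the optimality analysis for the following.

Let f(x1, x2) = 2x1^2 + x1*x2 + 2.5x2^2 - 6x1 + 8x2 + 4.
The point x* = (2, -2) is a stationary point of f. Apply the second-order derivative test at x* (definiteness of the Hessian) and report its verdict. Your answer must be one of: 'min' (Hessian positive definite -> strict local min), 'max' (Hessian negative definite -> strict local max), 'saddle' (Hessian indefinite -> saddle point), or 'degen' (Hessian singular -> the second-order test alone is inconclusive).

Compute the Hessian H = grad^2 f:
  H = [[4, 1], [1, 5]]
Verify stationarity: grad f(x*) = H x* + g = (0, 0).
Eigenvalues of H: 3.382, 5.618.
Both eigenvalues > 0, so H is positive definite -> x* is a strict local min.

min


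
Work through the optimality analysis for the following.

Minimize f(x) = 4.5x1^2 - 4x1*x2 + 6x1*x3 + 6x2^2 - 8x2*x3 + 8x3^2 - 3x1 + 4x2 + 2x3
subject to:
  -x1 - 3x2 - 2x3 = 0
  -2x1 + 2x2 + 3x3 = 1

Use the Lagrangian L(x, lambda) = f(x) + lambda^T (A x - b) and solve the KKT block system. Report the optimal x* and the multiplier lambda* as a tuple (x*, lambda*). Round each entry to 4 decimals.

Form the Lagrangian:
  L(x, lambda) = (1/2) x^T Q x + c^T x + lambda^T (A x - b)
Stationarity (grad_x L = 0): Q x + c + A^T lambda = 0.
Primal feasibility: A x = b.

This gives the KKT block system:
  [ Q   A^T ] [ x     ]   [-c ]
  [ A    0  ] [ lambda ] = [ b ]

Solving the linear system:
  x*      = (-0.2413, -0.0621, 0.2139)
  lambda* = (-0.2829, -1.6788)
  f(x*)   = 1.291

x* = (-0.2413, -0.0621, 0.2139), lambda* = (-0.2829, -1.6788)


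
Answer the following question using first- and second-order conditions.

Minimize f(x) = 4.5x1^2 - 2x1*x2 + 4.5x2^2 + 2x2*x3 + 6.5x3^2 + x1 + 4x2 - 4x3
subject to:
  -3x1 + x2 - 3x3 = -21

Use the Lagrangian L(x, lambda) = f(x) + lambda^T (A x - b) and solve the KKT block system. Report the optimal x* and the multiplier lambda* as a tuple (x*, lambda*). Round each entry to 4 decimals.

Form the Lagrangian:
  L(x, lambda) = (1/2) x^T Q x + c^T x + lambda^T (A x - b)
Stationarity (grad_x L = 0): Q x + c + A^T lambda = 0.
Primal feasibility: A x = b.

This gives the KKT block system:
  [ Q   A^T ] [ x     ]   [-c ]
  [ A    0  ] [ lambda ] = [ b ]

Solving the linear system:
  x*      = (3.2753, -1.6731, 3.167)
  lambda* = (11.2748)
  f(x*)   = 110.3424

x* = (3.2753, -1.6731, 3.167), lambda* = (11.2748)


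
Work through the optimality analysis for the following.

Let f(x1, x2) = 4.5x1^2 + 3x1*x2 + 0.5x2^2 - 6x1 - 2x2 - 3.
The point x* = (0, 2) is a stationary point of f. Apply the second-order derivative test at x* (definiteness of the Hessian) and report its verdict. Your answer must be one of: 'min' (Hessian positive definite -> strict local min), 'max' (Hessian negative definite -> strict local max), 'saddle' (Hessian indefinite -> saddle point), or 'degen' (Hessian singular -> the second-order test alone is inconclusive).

Compute the Hessian H = grad^2 f:
  H = [[9, 3], [3, 1]]
Verify stationarity: grad f(x*) = H x* + g = (0, 0).
Eigenvalues of H: 0, 10.
H has a zero eigenvalue (singular; positive semidefinite but not definite), so H is neither positive definite, negative definite, nor indefinite. The second-order test alone is inconclusive -> degen.
(Indeed, f is constant along the null direction of H through x*, so x* is not a strict local extremum.)

degen


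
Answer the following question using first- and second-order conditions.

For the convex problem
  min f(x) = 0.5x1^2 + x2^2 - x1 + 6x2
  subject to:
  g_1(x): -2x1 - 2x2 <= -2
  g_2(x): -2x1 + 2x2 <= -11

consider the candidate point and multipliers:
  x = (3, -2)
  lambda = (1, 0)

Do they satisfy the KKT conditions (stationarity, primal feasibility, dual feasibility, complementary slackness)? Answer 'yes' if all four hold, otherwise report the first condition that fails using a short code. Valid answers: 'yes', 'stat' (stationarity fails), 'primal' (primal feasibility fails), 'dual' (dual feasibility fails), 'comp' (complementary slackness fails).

Gradient of f: grad f(x) = Q x + c = (2, 2)
Constraint values g_i(x) = a_i^T x - b_i:
  g_1((3, -2)) = 0
  g_2((3, -2)) = 1
Stationarity residual: grad f(x) + sum_i lambda_i a_i = (0, 0)
  -> stationarity OK
Primal feasibility (all g_i <= 0): FAILS
Dual feasibility (all lambda_i >= 0): OK
Complementary slackness (lambda_i * g_i(x) = 0 for all i): OK

Verdict: the first failing condition is primal_feasibility -> primal.

primal


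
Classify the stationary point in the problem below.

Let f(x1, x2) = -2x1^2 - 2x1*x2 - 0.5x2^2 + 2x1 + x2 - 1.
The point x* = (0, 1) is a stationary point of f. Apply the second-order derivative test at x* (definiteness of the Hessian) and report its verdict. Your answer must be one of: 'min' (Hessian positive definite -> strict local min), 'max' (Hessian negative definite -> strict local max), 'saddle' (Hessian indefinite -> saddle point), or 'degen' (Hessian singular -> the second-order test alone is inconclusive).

Compute the Hessian H = grad^2 f:
  H = [[-4, -2], [-2, -1]]
Verify stationarity: grad f(x*) = H x* + g = (0, 0).
Eigenvalues of H: -5, 0.
H has a zero eigenvalue (singular; negative semidefinite but not definite), so H is neither positive definite, negative definite, nor indefinite. The second-order test alone is inconclusive -> degen.
(Indeed, f is constant along the null direction of H through x*, so x* is not a strict local extremum.)

degen


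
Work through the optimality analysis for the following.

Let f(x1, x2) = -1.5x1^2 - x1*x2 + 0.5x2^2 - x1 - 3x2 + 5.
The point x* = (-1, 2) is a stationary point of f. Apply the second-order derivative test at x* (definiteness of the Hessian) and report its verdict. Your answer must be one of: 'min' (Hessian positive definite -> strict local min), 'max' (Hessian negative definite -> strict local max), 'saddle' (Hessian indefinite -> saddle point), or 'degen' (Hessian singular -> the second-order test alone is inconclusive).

Compute the Hessian H = grad^2 f:
  H = [[-3, -1], [-1, 1]]
Verify stationarity: grad f(x*) = H x* + g = (0, 0).
Eigenvalues of H: -3.2361, 1.2361.
Eigenvalues have mixed signs, so H is indefinite -> x* is a saddle point.

saddle


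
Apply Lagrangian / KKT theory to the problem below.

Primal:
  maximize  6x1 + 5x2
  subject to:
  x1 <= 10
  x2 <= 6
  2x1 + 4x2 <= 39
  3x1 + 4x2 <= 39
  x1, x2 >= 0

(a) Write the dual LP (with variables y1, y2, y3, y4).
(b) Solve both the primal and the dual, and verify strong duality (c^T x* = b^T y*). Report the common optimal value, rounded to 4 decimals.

The standard primal-dual pair for 'max c^T x s.t. A x <= b, x >= 0' is:
  Dual:  min b^T y  s.t.  A^T y >= c,  y >= 0.

So the dual LP is:
  minimize  10y1 + 6y2 + 39y3 + 39y4
  subject to:
    y1 + 2y3 + 3y4 >= 6
    y2 + 4y3 + 4y4 >= 5
    y1, y2, y3, y4 >= 0

Solving the primal: x* = (10, 2.25).
  primal value c^T x* = 71.25.
Solving the dual: y* = (2.25, 0, 0, 1.25).
  dual value b^T y* = 71.25.
Strong duality: c^T x* = b^T y*. Confirmed.

71.25


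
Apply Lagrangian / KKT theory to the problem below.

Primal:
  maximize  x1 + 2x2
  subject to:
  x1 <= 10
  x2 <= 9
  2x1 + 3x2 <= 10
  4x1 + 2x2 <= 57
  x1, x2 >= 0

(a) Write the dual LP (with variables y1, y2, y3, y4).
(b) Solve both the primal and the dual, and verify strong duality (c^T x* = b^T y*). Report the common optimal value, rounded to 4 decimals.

The standard primal-dual pair for 'max c^T x s.t. A x <= b, x >= 0' is:
  Dual:  min b^T y  s.t.  A^T y >= c,  y >= 0.

So the dual LP is:
  minimize  10y1 + 9y2 + 10y3 + 57y4
  subject to:
    y1 + 2y3 + 4y4 >= 1
    y2 + 3y3 + 2y4 >= 2
    y1, y2, y3, y4 >= 0

Solving the primal: x* = (0, 3.3333).
  primal value c^T x* = 6.6667.
Solving the dual: y* = (0, 0, 0.6667, 0).
  dual value b^T y* = 6.6667.
Strong duality: c^T x* = b^T y*. Confirmed.

6.6667


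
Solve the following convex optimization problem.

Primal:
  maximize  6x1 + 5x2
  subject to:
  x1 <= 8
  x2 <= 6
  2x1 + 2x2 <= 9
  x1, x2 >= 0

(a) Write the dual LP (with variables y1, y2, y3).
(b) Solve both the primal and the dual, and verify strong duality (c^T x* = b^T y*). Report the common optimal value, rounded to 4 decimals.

The standard primal-dual pair for 'max c^T x s.t. A x <= b, x >= 0' is:
  Dual:  min b^T y  s.t.  A^T y >= c,  y >= 0.

So the dual LP is:
  minimize  8y1 + 6y2 + 9y3
  subject to:
    y1 + 2y3 >= 6
    y2 + 2y3 >= 5
    y1, y2, y3 >= 0

Solving the primal: x* = (4.5, 0).
  primal value c^T x* = 27.
Solving the dual: y* = (0, 0, 3).
  dual value b^T y* = 27.
Strong duality: c^T x* = b^T y*. Confirmed.

27


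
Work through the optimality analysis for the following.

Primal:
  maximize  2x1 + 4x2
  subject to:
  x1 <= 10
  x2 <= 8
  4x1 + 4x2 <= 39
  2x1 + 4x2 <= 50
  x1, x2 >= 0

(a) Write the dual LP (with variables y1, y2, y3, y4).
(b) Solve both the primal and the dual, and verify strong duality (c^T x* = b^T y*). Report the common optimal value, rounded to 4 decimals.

The standard primal-dual pair for 'max c^T x s.t. A x <= b, x >= 0' is:
  Dual:  min b^T y  s.t.  A^T y >= c,  y >= 0.

So the dual LP is:
  minimize  10y1 + 8y2 + 39y3 + 50y4
  subject to:
    y1 + 4y3 + 2y4 >= 2
    y2 + 4y3 + 4y4 >= 4
    y1, y2, y3, y4 >= 0

Solving the primal: x* = (1.75, 8).
  primal value c^T x* = 35.5.
Solving the dual: y* = (0, 2, 0.5, 0).
  dual value b^T y* = 35.5.
Strong duality: c^T x* = b^T y*. Confirmed.

35.5


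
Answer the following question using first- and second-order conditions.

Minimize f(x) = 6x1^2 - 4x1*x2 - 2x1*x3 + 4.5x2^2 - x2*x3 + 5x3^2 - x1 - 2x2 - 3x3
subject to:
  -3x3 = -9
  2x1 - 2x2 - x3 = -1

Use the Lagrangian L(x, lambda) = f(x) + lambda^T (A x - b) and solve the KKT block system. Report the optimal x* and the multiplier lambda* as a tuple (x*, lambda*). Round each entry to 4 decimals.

Form the Lagrangian:
  L(x, lambda) = (1/2) x^T Q x + c^T x + lambda^T (A x - b)
Stationarity (grad_x L = 0): Q x + c + A^T lambda = 0.
Primal feasibility: A x = b.

This gives the KKT block system:
  [ Q   A^T ] [ x     ]   [-c ]
  [ A    0  ] [ lambda ] = [ b ]

Solving the linear system:
  x*      = (1.3077, 0.3077, 3)
  lambda* = (9.2692, -3.7308)
  f(x*)   = 34.3846

x* = (1.3077, 0.3077, 3), lambda* = (9.2692, -3.7308)


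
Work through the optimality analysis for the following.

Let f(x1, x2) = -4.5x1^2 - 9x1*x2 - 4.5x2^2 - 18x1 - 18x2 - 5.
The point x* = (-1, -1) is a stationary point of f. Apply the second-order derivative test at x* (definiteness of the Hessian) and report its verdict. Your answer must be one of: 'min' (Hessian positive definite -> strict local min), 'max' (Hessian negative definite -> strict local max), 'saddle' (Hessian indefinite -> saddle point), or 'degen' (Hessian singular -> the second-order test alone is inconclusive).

Compute the Hessian H = grad^2 f:
  H = [[-9, -9], [-9, -9]]
Verify stationarity: grad f(x*) = H x* + g = (0, 0).
Eigenvalues of H: -18, 0.
H has a zero eigenvalue (singular; negative semidefinite but not definite), so H is neither positive definite, negative definite, nor indefinite. The second-order test alone is inconclusive -> degen.
(Indeed, f is constant along the null direction of H through x*, so x* is not a strict local extremum.)

degen


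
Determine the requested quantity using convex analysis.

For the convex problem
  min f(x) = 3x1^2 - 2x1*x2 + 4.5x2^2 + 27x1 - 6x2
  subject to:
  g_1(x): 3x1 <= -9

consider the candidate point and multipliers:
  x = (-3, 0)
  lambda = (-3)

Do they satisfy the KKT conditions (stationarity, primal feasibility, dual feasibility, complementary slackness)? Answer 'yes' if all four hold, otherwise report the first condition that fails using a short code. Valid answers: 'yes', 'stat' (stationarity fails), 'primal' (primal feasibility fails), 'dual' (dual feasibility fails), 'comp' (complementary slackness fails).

Gradient of f: grad f(x) = Q x + c = (9, 0)
Constraint values g_i(x) = a_i^T x - b_i:
  g_1((-3, 0)) = 0
Stationarity residual: grad f(x) + sum_i lambda_i a_i = (0, 0)
  -> stationarity OK
Primal feasibility (all g_i <= 0): OK
Dual feasibility (all lambda_i >= 0): FAILS
Complementary slackness (lambda_i * g_i(x) = 0 for all i): OK

Verdict: the first failing condition is dual_feasibility -> dual.

dual


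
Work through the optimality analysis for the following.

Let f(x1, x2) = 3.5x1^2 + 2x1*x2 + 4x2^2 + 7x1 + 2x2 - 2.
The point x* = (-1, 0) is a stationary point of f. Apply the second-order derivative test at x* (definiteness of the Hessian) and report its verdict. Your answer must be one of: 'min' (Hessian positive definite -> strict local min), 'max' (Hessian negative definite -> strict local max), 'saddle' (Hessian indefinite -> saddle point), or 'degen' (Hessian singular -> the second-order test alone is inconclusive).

Compute the Hessian H = grad^2 f:
  H = [[7, 2], [2, 8]]
Verify stationarity: grad f(x*) = H x* + g = (0, 0).
Eigenvalues of H: 5.4384, 9.5616.
Both eigenvalues > 0, so H is positive definite -> x* is a strict local min.

min


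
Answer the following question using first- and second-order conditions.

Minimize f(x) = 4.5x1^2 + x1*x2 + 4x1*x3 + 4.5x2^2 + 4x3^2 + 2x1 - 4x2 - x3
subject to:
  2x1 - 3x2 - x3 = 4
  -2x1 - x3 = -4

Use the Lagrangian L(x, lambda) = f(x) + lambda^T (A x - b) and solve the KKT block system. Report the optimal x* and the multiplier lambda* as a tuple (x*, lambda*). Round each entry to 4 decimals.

Form the Lagrangian:
  L(x, lambda) = (1/2) x^T Q x + c^T x + lambda^T (A x - b)
Stationarity (grad_x L = 0): Q x + c + A^T lambda = 0.
Primal feasibility: A x = b.

This gives the KKT block system:
  [ Q   A^T ] [ x     ]   [-c ]
  [ A    0  ] [ lambda ] = [ b ]

Solving the linear system:
  x*      = (1.9237, -0.1018, 0.1527)
  lambda* = (-0.9975, 8.9135)
  f(x*)   = 21.8728

x* = (1.9237, -0.1018, 0.1527), lambda* = (-0.9975, 8.9135)


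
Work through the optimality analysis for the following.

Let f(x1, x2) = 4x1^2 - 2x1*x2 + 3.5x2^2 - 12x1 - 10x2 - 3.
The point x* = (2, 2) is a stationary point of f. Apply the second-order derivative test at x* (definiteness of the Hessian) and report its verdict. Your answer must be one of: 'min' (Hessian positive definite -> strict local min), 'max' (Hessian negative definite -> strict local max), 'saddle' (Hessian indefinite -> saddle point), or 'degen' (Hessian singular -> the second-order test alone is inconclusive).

Compute the Hessian H = grad^2 f:
  H = [[8, -2], [-2, 7]]
Verify stationarity: grad f(x*) = H x* + g = (0, 0).
Eigenvalues of H: 5.4384, 9.5616.
Both eigenvalues > 0, so H is positive definite -> x* is a strict local min.

min


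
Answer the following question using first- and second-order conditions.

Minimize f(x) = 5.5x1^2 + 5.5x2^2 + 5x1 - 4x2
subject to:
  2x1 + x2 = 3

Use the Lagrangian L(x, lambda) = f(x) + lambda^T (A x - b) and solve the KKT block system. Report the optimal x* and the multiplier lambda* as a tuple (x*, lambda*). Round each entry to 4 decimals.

Form the Lagrangian:
  L(x, lambda) = (1/2) x^T Q x + c^T x + lambda^T (A x - b)
Stationarity (grad_x L = 0): Q x + c + A^T lambda = 0.
Primal feasibility: A x = b.

This gives the KKT block system:
  [ Q   A^T ] [ x     ]   [-c ]
  [ A    0  ] [ lambda ] = [ b ]

Solving the linear system:
  x*      = (0.9636, 1.0727)
  lambda* = (-7.8)
  f(x*)   = 11.9636

x* = (0.9636, 1.0727), lambda* = (-7.8)


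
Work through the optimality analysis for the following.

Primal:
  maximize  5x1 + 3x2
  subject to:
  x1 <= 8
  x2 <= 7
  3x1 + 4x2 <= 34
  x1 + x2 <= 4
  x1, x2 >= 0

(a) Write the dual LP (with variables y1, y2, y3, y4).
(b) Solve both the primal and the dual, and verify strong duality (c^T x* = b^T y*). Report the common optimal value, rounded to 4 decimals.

The standard primal-dual pair for 'max c^T x s.t. A x <= b, x >= 0' is:
  Dual:  min b^T y  s.t.  A^T y >= c,  y >= 0.

So the dual LP is:
  minimize  8y1 + 7y2 + 34y3 + 4y4
  subject to:
    y1 + 3y3 + y4 >= 5
    y2 + 4y3 + y4 >= 3
    y1, y2, y3, y4 >= 0

Solving the primal: x* = (4, 0).
  primal value c^T x* = 20.
Solving the dual: y* = (0, 0, 0, 5).
  dual value b^T y* = 20.
Strong duality: c^T x* = b^T y*. Confirmed.

20


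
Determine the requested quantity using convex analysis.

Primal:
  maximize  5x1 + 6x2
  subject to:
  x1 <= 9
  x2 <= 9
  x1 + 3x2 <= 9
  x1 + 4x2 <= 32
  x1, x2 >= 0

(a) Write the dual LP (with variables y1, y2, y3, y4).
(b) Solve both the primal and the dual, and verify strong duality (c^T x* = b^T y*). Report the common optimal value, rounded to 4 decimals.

The standard primal-dual pair for 'max c^T x s.t. A x <= b, x >= 0' is:
  Dual:  min b^T y  s.t.  A^T y >= c,  y >= 0.

So the dual LP is:
  minimize  9y1 + 9y2 + 9y3 + 32y4
  subject to:
    y1 + y3 + y4 >= 5
    y2 + 3y3 + 4y4 >= 6
    y1, y2, y3, y4 >= 0

Solving the primal: x* = (9, 0).
  primal value c^T x* = 45.
Solving the dual: y* = (3, 0, 2, 0).
  dual value b^T y* = 45.
Strong duality: c^T x* = b^T y*. Confirmed.

45


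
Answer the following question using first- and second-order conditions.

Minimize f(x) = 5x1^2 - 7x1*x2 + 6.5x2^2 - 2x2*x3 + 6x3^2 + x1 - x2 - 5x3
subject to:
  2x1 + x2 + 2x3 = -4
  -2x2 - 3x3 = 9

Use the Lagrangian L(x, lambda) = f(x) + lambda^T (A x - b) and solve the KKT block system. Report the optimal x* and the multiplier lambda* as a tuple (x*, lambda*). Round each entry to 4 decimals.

Form the Lagrangian:
  L(x, lambda) = (1/2) x^T Q x + c^T x + lambda^T (A x - b)
Stationarity (grad_x L = 0): Q x + c + A^T lambda = 0.
Primal feasibility: A x = b.

This gives the KKT block system:
  [ Q   A^T ] [ x     ]   [-c ]
  [ A    0  ] [ lambda ] = [ b ]

Solving the linear system:
  x*      = (0.761, -1.434, -2.044)
  lambda* = (-9.324, -15.1026)
  f(x*)   = 55.5213

x* = (0.761, -1.434, -2.044), lambda* = (-9.324, -15.1026)


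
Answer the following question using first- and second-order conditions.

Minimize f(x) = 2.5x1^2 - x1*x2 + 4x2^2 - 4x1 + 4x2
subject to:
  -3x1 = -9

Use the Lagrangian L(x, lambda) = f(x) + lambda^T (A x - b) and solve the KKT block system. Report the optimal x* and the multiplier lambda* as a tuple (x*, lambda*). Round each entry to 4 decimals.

Form the Lagrangian:
  L(x, lambda) = (1/2) x^T Q x + c^T x + lambda^T (A x - b)
Stationarity (grad_x L = 0): Q x + c + A^T lambda = 0.
Primal feasibility: A x = b.

This gives the KKT block system:
  [ Q   A^T ] [ x     ]   [-c ]
  [ A    0  ] [ lambda ] = [ b ]

Solving the linear system:
  x*      = (3, -0.125)
  lambda* = (3.7083)
  f(x*)   = 10.4375

x* = (3, -0.125), lambda* = (3.7083)


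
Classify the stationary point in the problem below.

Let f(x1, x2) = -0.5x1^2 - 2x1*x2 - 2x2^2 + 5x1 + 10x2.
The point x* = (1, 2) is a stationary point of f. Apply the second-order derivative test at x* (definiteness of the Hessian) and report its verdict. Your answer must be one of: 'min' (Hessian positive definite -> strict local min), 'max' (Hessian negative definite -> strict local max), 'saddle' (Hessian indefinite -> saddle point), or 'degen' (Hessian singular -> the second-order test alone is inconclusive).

Compute the Hessian H = grad^2 f:
  H = [[-1, -2], [-2, -4]]
Verify stationarity: grad f(x*) = H x* + g = (0, 0).
Eigenvalues of H: -5, 0.
H has a zero eigenvalue (singular; negative semidefinite but not definite), so H is neither positive definite, negative definite, nor indefinite. The second-order test alone is inconclusive -> degen.
(Indeed, f is constant along the null direction of H through x*, so x* is not a strict local extremum.)

degen


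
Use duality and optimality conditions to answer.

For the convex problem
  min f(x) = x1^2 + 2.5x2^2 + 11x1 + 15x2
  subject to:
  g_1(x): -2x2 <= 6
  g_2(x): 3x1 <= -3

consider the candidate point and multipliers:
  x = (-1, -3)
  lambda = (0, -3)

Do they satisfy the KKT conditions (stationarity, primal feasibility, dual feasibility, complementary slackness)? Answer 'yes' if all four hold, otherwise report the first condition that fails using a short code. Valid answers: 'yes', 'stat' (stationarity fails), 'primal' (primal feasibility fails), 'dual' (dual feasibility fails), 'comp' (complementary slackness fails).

Gradient of f: grad f(x) = Q x + c = (9, 0)
Constraint values g_i(x) = a_i^T x - b_i:
  g_1((-1, -3)) = 0
  g_2((-1, -3)) = 0
Stationarity residual: grad f(x) + sum_i lambda_i a_i = (0, 0)
  -> stationarity OK
Primal feasibility (all g_i <= 0): OK
Dual feasibility (all lambda_i >= 0): FAILS
Complementary slackness (lambda_i * g_i(x) = 0 for all i): OK

Verdict: the first failing condition is dual_feasibility -> dual.

dual


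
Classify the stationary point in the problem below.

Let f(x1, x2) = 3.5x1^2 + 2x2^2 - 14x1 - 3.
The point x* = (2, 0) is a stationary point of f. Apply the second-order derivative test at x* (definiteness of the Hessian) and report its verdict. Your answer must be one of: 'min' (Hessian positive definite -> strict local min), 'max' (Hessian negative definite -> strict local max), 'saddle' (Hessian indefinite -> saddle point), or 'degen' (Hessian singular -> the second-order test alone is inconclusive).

Compute the Hessian H = grad^2 f:
  H = [[7, 0], [0, 4]]
Verify stationarity: grad f(x*) = H x* + g = (0, 0).
Eigenvalues of H: 4, 7.
Both eigenvalues > 0, so H is positive definite -> x* is a strict local min.

min


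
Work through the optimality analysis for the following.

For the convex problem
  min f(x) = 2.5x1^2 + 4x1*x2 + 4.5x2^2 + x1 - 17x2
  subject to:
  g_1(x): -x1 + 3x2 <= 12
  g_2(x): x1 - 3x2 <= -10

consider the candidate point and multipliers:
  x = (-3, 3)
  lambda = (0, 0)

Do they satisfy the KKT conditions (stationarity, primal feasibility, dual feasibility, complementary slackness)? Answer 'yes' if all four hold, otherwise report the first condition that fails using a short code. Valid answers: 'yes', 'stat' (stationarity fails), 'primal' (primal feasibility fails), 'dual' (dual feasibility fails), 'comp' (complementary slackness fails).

Gradient of f: grad f(x) = Q x + c = (-2, -2)
Constraint values g_i(x) = a_i^T x - b_i:
  g_1((-3, 3)) = 0
  g_2((-3, 3)) = -2
Stationarity residual: grad f(x) + sum_i lambda_i a_i = (-2, -2)
  -> stationarity FAILS
Primal feasibility (all g_i <= 0): OK
Dual feasibility (all lambda_i >= 0): OK
Complementary slackness (lambda_i * g_i(x) = 0 for all i): OK

Verdict: the first failing condition is stationarity -> stat.

stat


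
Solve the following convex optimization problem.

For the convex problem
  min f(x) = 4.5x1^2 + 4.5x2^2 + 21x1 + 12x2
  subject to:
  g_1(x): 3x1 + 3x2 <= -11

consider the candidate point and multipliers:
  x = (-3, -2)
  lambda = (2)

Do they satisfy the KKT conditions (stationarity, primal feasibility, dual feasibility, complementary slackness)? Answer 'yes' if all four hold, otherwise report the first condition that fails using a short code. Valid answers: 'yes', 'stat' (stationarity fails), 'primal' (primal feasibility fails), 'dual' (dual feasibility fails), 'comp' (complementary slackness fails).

Gradient of f: grad f(x) = Q x + c = (-6, -6)
Constraint values g_i(x) = a_i^T x - b_i:
  g_1((-3, -2)) = -4
Stationarity residual: grad f(x) + sum_i lambda_i a_i = (0, 0)
  -> stationarity OK
Primal feasibility (all g_i <= 0): OK
Dual feasibility (all lambda_i >= 0): OK
Complementary slackness (lambda_i * g_i(x) = 0 for all i): FAILS

Verdict: the first failing condition is complementary_slackness -> comp.

comp


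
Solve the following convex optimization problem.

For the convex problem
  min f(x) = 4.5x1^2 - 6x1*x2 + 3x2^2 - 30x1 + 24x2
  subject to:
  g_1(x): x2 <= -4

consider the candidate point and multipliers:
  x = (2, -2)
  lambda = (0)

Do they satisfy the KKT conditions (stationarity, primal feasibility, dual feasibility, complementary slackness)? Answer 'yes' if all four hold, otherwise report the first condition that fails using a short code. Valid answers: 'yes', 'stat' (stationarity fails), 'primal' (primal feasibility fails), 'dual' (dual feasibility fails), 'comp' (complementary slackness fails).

Gradient of f: grad f(x) = Q x + c = (0, 0)
Constraint values g_i(x) = a_i^T x - b_i:
  g_1((2, -2)) = 2
Stationarity residual: grad f(x) + sum_i lambda_i a_i = (0, 0)
  -> stationarity OK
Primal feasibility (all g_i <= 0): FAILS
Dual feasibility (all lambda_i >= 0): OK
Complementary slackness (lambda_i * g_i(x) = 0 for all i): OK

Verdict: the first failing condition is primal_feasibility -> primal.

primal


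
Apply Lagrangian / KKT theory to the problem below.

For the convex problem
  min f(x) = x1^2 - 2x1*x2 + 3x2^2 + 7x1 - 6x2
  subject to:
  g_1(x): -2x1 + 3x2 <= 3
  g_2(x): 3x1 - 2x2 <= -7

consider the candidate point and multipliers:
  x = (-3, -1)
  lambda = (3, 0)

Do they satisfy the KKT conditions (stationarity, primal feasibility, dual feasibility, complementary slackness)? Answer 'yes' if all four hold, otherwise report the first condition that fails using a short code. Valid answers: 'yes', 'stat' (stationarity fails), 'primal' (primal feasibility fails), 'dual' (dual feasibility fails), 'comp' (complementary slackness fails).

Gradient of f: grad f(x) = Q x + c = (3, -6)
Constraint values g_i(x) = a_i^T x - b_i:
  g_1((-3, -1)) = 0
  g_2((-3, -1)) = 0
Stationarity residual: grad f(x) + sum_i lambda_i a_i = (-3, 3)
  -> stationarity FAILS
Primal feasibility (all g_i <= 0): OK
Dual feasibility (all lambda_i >= 0): OK
Complementary slackness (lambda_i * g_i(x) = 0 for all i): OK

Verdict: the first failing condition is stationarity -> stat.

stat


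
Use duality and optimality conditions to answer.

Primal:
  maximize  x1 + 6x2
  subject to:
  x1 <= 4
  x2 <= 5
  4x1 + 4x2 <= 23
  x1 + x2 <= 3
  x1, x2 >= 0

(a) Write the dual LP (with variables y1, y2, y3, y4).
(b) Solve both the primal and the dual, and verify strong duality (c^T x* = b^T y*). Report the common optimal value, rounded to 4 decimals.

The standard primal-dual pair for 'max c^T x s.t. A x <= b, x >= 0' is:
  Dual:  min b^T y  s.t.  A^T y >= c,  y >= 0.

So the dual LP is:
  minimize  4y1 + 5y2 + 23y3 + 3y4
  subject to:
    y1 + 4y3 + y4 >= 1
    y2 + 4y3 + y4 >= 6
    y1, y2, y3, y4 >= 0

Solving the primal: x* = (0, 3).
  primal value c^T x* = 18.
Solving the dual: y* = (0, 0, 0, 6).
  dual value b^T y* = 18.
Strong duality: c^T x* = b^T y*. Confirmed.

18


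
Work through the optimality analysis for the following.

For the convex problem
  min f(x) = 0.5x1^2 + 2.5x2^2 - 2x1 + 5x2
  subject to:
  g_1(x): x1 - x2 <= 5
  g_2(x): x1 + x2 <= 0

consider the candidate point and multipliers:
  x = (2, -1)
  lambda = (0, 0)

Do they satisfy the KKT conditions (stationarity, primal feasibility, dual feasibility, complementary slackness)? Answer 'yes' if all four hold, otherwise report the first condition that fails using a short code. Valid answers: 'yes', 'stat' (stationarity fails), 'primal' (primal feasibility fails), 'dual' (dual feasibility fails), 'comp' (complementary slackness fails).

Gradient of f: grad f(x) = Q x + c = (0, 0)
Constraint values g_i(x) = a_i^T x - b_i:
  g_1((2, -1)) = -2
  g_2((2, -1)) = 1
Stationarity residual: grad f(x) + sum_i lambda_i a_i = (0, 0)
  -> stationarity OK
Primal feasibility (all g_i <= 0): FAILS
Dual feasibility (all lambda_i >= 0): OK
Complementary slackness (lambda_i * g_i(x) = 0 for all i): OK

Verdict: the first failing condition is primal_feasibility -> primal.

primal


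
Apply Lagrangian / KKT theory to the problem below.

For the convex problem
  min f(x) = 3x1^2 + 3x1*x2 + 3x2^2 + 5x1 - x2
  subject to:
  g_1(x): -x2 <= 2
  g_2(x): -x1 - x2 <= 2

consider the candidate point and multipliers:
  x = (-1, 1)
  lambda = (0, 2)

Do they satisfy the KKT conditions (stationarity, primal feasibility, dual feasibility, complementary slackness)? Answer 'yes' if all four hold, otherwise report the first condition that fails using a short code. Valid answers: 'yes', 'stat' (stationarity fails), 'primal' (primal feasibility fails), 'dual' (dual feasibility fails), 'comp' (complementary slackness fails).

Gradient of f: grad f(x) = Q x + c = (2, 2)
Constraint values g_i(x) = a_i^T x - b_i:
  g_1((-1, 1)) = -3
  g_2((-1, 1)) = -2
Stationarity residual: grad f(x) + sum_i lambda_i a_i = (0, 0)
  -> stationarity OK
Primal feasibility (all g_i <= 0): OK
Dual feasibility (all lambda_i >= 0): OK
Complementary slackness (lambda_i * g_i(x) = 0 for all i): FAILS

Verdict: the first failing condition is complementary_slackness -> comp.

comp


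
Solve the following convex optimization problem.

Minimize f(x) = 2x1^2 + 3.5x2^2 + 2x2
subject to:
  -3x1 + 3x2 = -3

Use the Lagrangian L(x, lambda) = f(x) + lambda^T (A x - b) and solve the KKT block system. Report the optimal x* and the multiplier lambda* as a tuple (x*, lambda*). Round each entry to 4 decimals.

Form the Lagrangian:
  L(x, lambda) = (1/2) x^T Q x + c^T x + lambda^T (A x - b)
Stationarity (grad_x L = 0): Q x + c + A^T lambda = 0.
Primal feasibility: A x = b.

This gives the KKT block system:
  [ Q   A^T ] [ x     ]   [-c ]
  [ A    0  ] [ lambda ] = [ b ]

Solving the linear system:
  x*      = (0.4545, -0.5455)
  lambda* = (0.6061)
  f(x*)   = 0.3636

x* = (0.4545, -0.5455), lambda* = (0.6061)


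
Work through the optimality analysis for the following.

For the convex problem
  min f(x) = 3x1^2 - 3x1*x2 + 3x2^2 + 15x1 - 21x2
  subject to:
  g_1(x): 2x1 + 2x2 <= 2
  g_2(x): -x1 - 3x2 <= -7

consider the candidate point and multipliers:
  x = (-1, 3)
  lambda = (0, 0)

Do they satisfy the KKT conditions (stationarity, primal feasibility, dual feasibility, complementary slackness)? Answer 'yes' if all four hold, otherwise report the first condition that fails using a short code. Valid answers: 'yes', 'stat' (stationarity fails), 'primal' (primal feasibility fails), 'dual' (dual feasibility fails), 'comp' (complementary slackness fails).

Gradient of f: grad f(x) = Q x + c = (0, 0)
Constraint values g_i(x) = a_i^T x - b_i:
  g_1((-1, 3)) = 2
  g_2((-1, 3)) = -1
Stationarity residual: grad f(x) + sum_i lambda_i a_i = (0, 0)
  -> stationarity OK
Primal feasibility (all g_i <= 0): FAILS
Dual feasibility (all lambda_i >= 0): OK
Complementary slackness (lambda_i * g_i(x) = 0 for all i): OK

Verdict: the first failing condition is primal_feasibility -> primal.

primal


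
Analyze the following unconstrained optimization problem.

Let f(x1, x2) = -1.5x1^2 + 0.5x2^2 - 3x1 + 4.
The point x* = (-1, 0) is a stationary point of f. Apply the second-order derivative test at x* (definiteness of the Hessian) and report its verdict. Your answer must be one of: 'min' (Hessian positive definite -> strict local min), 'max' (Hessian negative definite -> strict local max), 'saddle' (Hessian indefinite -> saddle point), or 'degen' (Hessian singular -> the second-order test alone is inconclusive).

Compute the Hessian H = grad^2 f:
  H = [[-3, 0], [0, 1]]
Verify stationarity: grad f(x*) = H x* + g = (0, 0).
Eigenvalues of H: -3, 1.
Eigenvalues have mixed signs, so H is indefinite -> x* is a saddle point.

saddle


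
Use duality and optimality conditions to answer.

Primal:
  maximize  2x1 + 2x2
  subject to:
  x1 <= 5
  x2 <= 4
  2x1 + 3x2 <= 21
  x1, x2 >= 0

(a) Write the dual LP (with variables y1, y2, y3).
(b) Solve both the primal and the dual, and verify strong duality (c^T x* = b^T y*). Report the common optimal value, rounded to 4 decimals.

The standard primal-dual pair for 'max c^T x s.t. A x <= b, x >= 0' is:
  Dual:  min b^T y  s.t.  A^T y >= c,  y >= 0.

So the dual LP is:
  minimize  5y1 + 4y2 + 21y3
  subject to:
    y1 + 2y3 >= 2
    y2 + 3y3 >= 2
    y1, y2, y3 >= 0

Solving the primal: x* = (5, 3.6667).
  primal value c^T x* = 17.3333.
Solving the dual: y* = (0.6667, 0, 0.6667).
  dual value b^T y* = 17.3333.
Strong duality: c^T x* = b^T y*. Confirmed.

17.3333


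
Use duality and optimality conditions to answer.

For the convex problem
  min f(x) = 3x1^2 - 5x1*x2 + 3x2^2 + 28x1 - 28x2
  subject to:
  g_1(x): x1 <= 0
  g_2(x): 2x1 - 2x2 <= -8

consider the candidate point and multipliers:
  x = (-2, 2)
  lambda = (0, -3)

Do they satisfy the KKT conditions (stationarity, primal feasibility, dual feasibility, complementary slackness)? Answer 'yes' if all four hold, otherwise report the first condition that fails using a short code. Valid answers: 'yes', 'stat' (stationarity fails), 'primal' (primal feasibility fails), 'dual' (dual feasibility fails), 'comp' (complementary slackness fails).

Gradient of f: grad f(x) = Q x + c = (6, -6)
Constraint values g_i(x) = a_i^T x - b_i:
  g_1((-2, 2)) = -2
  g_2((-2, 2)) = 0
Stationarity residual: grad f(x) + sum_i lambda_i a_i = (0, 0)
  -> stationarity OK
Primal feasibility (all g_i <= 0): OK
Dual feasibility (all lambda_i >= 0): FAILS
Complementary slackness (lambda_i * g_i(x) = 0 for all i): OK

Verdict: the first failing condition is dual_feasibility -> dual.

dual


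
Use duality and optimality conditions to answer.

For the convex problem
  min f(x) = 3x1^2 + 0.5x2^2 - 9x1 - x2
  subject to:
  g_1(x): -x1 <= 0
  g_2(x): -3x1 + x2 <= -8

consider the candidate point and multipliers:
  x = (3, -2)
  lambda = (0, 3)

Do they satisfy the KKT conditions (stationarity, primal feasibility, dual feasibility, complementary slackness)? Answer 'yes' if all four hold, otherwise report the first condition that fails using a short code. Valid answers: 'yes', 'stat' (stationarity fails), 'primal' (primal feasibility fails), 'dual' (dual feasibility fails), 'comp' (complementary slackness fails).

Gradient of f: grad f(x) = Q x + c = (9, -3)
Constraint values g_i(x) = a_i^T x - b_i:
  g_1((3, -2)) = -3
  g_2((3, -2)) = -3
Stationarity residual: grad f(x) + sum_i lambda_i a_i = (0, 0)
  -> stationarity OK
Primal feasibility (all g_i <= 0): OK
Dual feasibility (all lambda_i >= 0): OK
Complementary slackness (lambda_i * g_i(x) = 0 for all i): FAILS

Verdict: the first failing condition is complementary_slackness -> comp.

comp


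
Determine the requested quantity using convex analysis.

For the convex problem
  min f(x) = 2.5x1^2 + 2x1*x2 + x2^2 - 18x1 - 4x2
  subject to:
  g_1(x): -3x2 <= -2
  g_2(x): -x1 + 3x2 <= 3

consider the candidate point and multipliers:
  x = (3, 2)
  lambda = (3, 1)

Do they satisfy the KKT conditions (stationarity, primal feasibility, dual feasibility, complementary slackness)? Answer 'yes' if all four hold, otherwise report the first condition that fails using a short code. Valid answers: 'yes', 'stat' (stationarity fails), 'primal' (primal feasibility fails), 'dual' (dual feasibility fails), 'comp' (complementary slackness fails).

Gradient of f: grad f(x) = Q x + c = (1, 6)
Constraint values g_i(x) = a_i^T x - b_i:
  g_1((3, 2)) = -4
  g_2((3, 2)) = 0
Stationarity residual: grad f(x) + sum_i lambda_i a_i = (0, 0)
  -> stationarity OK
Primal feasibility (all g_i <= 0): OK
Dual feasibility (all lambda_i >= 0): OK
Complementary slackness (lambda_i * g_i(x) = 0 for all i): FAILS

Verdict: the first failing condition is complementary_slackness -> comp.

comp


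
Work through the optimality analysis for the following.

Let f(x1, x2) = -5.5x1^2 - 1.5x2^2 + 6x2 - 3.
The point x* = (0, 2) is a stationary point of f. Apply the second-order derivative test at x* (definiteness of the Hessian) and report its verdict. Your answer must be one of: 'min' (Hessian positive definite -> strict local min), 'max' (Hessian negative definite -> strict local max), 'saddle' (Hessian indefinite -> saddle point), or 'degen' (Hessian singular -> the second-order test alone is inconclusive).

Compute the Hessian H = grad^2 f:
  H = [[-11, 0], [0, -3]]
Verify stationarity: grad f(x*) = H x* + g = (0, 0).
Eigenvalues of H: -11, -3.
Both eigenvalues < 0, so H is negative definite -> x* is a strict local max.

max


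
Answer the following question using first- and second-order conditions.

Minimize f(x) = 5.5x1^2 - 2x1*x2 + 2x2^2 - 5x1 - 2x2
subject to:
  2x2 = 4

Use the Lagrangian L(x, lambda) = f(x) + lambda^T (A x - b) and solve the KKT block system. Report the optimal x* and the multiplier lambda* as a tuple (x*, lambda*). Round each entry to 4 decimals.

Form the Lagrangian:
  L(x, lambda) = (1/2) x^T Q x + c^T x + lambda^T (A x - b)
Stationarity (grad_x L = 0): Q x + c + A^T lambda = 0.
Primal feasibility: A x = b.

This gives the KKT block system:
  [ Q   A^T ] [ x     ]   [-c ]
  [ A    0  ] [ lambda ] = [ b ]

Solving the linear system:
  x*      = (0.8182, 2)
  lambda* = (-2.1818)
  f(x*)   = 0.3182

x* = (0.8182, 2), lambda* = (-2.1818)


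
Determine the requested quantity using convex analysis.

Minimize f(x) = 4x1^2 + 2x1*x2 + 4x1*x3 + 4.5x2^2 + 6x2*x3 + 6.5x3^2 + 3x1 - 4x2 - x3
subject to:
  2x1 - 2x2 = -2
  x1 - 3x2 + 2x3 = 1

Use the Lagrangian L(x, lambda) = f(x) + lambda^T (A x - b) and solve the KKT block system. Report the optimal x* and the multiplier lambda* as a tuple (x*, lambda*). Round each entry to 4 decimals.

Form the Lagrangian:
  L(x, lambda) = (1/2) x^T Q x + c^T x + lambda^T (A x - b)
Stationarity (grad_x L = 0): Q x + c + A^T lambda = 0.
Primal feasibility: A x = b.

This gives the KKT block system:
  [ Q   A^T ] [ x     ]   [-c ]
  [ A    0  ] [ lambda ] = [ b ]

Solving the linear system:
  x*      = (-1.1296, -0.1296, 0.8704)
  lambda* = (2.662, -2.5093)
  f(x*)   = 2.0463

x* = (-1.1296, -0.1296, 0.8704), lambda* = (2.662, -2.5093)


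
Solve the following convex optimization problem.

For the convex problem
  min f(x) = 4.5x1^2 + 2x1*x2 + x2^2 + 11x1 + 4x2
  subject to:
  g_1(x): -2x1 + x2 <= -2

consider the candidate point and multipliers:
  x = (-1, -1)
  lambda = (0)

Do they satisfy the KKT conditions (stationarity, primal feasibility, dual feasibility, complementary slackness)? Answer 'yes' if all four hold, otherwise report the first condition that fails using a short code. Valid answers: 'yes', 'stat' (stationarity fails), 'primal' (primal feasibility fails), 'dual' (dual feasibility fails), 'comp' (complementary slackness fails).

Gradient of f: grad f(x) = Q x + c = (0, 0)
Constraint values g_i(x) = a_i^T x - b_i:
  g_1((-1, -1)) = 3
Stationarity residual: grad f(x) + sum_i lambda_i a_i = (0, 0)
  -> stationarity OK
Primal feasibility (all g_i <= 0): FAILS
Dual feasibility (all lambda_i >= 0): OK
Complementary slackness (lambda_i * g_i(x) = 0 for all i): OK

Verdict: the first failing condition is primal_feasibility -> primal.

primal


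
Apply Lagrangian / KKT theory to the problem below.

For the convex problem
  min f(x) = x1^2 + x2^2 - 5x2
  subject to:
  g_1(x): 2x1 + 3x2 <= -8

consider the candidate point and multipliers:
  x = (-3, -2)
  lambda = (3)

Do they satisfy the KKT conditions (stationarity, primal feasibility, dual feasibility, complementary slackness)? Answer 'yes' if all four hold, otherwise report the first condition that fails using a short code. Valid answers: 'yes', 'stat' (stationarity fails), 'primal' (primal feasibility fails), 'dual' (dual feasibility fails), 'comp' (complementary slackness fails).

Gradient of f: grad f(x) = Q x + c = (-6, -9)
Constraint values g_i(x) = a_i^T x - b_i:
  g_1((-3, -2)) = -4
Stationarity residual: grad f(x) + sum_i lambda_i a_i = (0, 0)
  -> stationarity OK
Primal feasibility (all g_i <= 0): OK
Dual feasibility (all lambda_i >= 0): OK
Complementary slackness (lambda_i * g_i(x) = 0 for all i): FAILS

Verdict: the first failing condition is complementary_slackness -> comp.

comp


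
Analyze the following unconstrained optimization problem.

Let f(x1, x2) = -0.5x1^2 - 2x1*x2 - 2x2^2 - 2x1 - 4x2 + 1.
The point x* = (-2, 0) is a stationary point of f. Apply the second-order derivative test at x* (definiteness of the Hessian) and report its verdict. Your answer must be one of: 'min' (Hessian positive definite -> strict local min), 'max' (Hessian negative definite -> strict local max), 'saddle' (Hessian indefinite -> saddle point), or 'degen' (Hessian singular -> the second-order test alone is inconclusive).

Compute the Hessian H = grad^2 f:
  H = [[-1, -2], [-2, -4]]
Verify stationarity: grad f(x*) = H x* + g = (0, 0).
Eigenvalues of H: -5, 0.
H has a zero eigenvalue (singular; negative semidefinite but not definite), so H is neither positive definite, negative definite, nor indefinite. The second-order test alone is inconclusive -> degen.
(Indeed, f is constant along the null direction of H through x*, so x* is not a strict local extremum.)

degen
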